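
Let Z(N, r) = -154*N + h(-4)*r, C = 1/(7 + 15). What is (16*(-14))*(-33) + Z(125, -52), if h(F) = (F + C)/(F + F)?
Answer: -522883/44 ≈ -11884.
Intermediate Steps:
C = 1/22 ≈ 0.045455
h(F) = (1/22 + F)/(2*F) (h(F) = (F + 1/22)/(F + F) = (1/22 + F)/((2*F)) = (1/22 + F)*(1/(2*F)) = (1/22 + F)/(2*F))
Z(N, r) = -154*N + 87*r/176 (Z(N, r) = -154*N + ((1/44)*(1 + 22*(-4))/(-4))*r = -154*N + ((1/44)*(-1/4)*(1 - 88))*r = -154*N + ((1/44)*(-1/4)*(-87))*r = -154*N + 87*r/176)
(16*(-14))*(-33) + Z(125, -52) = (16*(-14))*(-33) + (-154*125 + (87/176)*(-52)) = -224*(-33) + (-19250 - 1131/44) = 7392 - 848131/44 = -522883/44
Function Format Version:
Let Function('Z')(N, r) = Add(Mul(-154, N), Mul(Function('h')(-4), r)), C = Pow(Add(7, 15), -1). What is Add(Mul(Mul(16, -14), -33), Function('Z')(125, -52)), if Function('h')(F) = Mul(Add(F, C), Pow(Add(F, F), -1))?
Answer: Rational(-522883, 44) ≈ -11884.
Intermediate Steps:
C = Rational(1, 22) (C = Pow(22, -1) = Rational(1, 22) ≈ 0.045455)
Function('h')(F) = Mul(Rational(1, 2), Pow(F, -1), Add(Rational(1, 22), F)) (Function('h')(F) = Mul(Add(F, Rational(1, 22)), Pow(Add(F, F), -1)) = Mul(Add(Rational(1, 22), F), Pow(Mul(2, F), -1)) = Mul(Add(Rational(1, 22), F), Mul(Rational(1, 2), Pow(F, -1))) = Mul(Rational(1, 2), Pow(F, -1), Add(Rational(1, 22), F)))
Function('Z')(N, r) = Add(Mul(-154, N), Mul(Rational(87, 176), r)) (Function('Z')(N, r) = Add(Mul(-154, N), Mul(Mul(Rational(1, 44), Pow(-4, -1), Add(1, Mul(22, -4))), r)) = Add(Mul(-154, N), Mul(Mul(Rational(1, 44), Rational(-1, 4), Add(1, -88)), r)) = Add(Mul(-154, N), Mul(Mul(Rational(1, 44), Rational(-1, 4), -87), r)) = Add(Mul(-154, N), Mul(Rational(87, 176), r)))
Add(Mul(Mul(16, -14), -33), Function('Z')(125, -52)) = Add(Mul(Mul(16, -14), -33), Add(Mul(-154, 125), Mul(Rational(87, 176), -52))) = Add(Mul(-224, -33), Add(-19250, Rational(-1131, 44))) = Add(7392, Rational(-848131, 44)) = Rational(-522883, 44)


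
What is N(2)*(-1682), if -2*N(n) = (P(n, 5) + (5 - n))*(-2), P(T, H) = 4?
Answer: -11774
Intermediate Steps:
N(n) = 9 - n (N(n) = -(4 + (5 - n))*(-2)/2 = -(9 - n)*(-2)/2 = -(-18 + 2*n)/2 = 9 - n)
N(2)*(-1682) = (9 - 1*2)*(-1682) = (9 - 2)*(-1682) = 7*(-1682) = -11774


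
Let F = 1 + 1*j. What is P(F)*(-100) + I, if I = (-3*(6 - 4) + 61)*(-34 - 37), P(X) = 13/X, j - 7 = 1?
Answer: -36445/9 ≈ -4049.4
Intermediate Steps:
j = 8 (j = 7 + 1 = 8)
F = 9 (F = 1 + 1*8 = 1 + 8 = 9)
I = -3905 (I = (-3*2 + 61)*(-71) = (-6 + 61)*(-71) = 55*(-71) = -3905)
P(F)*(-100) + I = (13/9)*(-100) - 3905 = -1300/9 - 3905 = -36445/9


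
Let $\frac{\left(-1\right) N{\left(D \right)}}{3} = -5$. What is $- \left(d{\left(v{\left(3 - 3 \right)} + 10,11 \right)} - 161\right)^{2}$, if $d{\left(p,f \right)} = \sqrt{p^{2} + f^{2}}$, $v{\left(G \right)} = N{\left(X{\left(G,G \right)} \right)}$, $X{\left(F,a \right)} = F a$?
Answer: $-26667 + 322 \sqrt{746} \approx -17872.0$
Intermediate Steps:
$N{\left(D \right)} = 15$ ($N{\left(D \right)} = \left(-3\right) \left(-5\right) = 15$)
$v{\left(G \right)} = 15$
$d{\left(p,f \right)} = \sqrt{f^{2} + p^{2}}$
$- \left(d{\left(v{\left(3 - 3 \right)} + 10,11 \right)} - 161\right)^{2} = - \left(\sqrt{11^{2} + \left(15 + 10\right)^{2}} - 161\right)^{2} = - \left(\sqrt{121 + 25^{2}} - 161\right)^{2} = - \left(\sqrt{121 + 625} - 161\right)^{2} = - \left(\sqrt{746} - 161\right)^{2} = - \left(-161 + \sqrt{746}\right)^{2}$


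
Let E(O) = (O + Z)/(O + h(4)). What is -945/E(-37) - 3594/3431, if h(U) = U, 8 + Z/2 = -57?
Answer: -107595933/572977 ≈ -187.78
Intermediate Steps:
Z = -130 (Z = -16 + 2*(-57) = -16 - 114 = -130)
E(O) = (-130 + O)/(4 + O) (E(O) = (O - 130)/(O + 4) = (-130 + O)/(4 + O))
-945/E(-37) - 3594/3431 = -945*(4 - 37)/(-130 - 37) - 3594/3431 = -945/(-167/(-33)) - 3594*1/3431 = -945/((-1/33*(-167))) - 3594/3431 = -945/167/33 - 3594/3431 = -945*33/167 - 3594/3431 = -31185/167 - 3594/3431 = -107595933/572977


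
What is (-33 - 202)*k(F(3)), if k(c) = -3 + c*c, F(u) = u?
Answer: -1410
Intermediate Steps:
k(c) = -3 + c²
(-33 - 202)*k(F(3)) = (-33 - 202)*(-3 + 3²) = -235*(-3 + 9) = -235*6 = -1410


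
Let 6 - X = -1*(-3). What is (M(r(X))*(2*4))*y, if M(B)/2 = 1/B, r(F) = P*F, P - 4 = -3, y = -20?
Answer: -320/3 ≈ -106.67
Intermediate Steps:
X = 3 (X = 6 - (-1)*(-3) = 6 - 1*3 = 6 - 3 = 3)
P = 1 (P = 4 - 3 = 1)
r(F) = F (r(F) = 1*F = F)
M(B) = 2/B
(M(r(X))*(2*4))*y = ((2/3)*(2*4))*(-20) = ((2*(1/3))*8)*(-20) = ((2/3)*8)*(-20) = (16/3)*(-20) = -320/3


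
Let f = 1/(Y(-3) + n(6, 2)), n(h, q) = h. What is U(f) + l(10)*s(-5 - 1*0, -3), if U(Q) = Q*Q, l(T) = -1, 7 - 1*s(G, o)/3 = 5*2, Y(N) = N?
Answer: 82/9 ≈ 9.1111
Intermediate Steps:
s(G, o) = -9 (s(G, o) = 21 - 15*2 = 21 - 3*10 = 21 - 30 = -9)
f = ⅓ (f = 1/(-3 + 6) = 1/3 = ⅓ ≈ 0.33333)
U(Q) = Q²
U(f) + l(10)*s(-5 - 1*0, -3) = (⅓)² - 1*(-9) = ⅑ + 9 = 82/9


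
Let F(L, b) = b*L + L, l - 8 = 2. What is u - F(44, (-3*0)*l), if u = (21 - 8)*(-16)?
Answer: -252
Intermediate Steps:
l = 10 (l = 8 + 2 = 10)
F(L, b) = L + L*b (F(L, b) = L*b + L = L + L*b)
u = -208 (u = 13*(-16) = -208)
u - F(44, (-3*0)*l) = -208 - 44*(1 - 3*0*10) = -208 - 44*(1 + 0*10) = -208 - 44*(1 + 0) = -208 - 44 = -252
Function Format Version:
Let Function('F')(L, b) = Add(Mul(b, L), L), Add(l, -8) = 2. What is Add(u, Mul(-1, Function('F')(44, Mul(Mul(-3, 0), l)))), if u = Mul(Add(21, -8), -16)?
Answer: -252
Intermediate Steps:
l = 10 (l = Add(8, 2) = 10)
Function('F')(L, b) = Add(L, Mul(L, b)) (Function('F')(L, b) = Add(Mul(L, b), L) = Add(L, Mul(L, b)))
u = -208 (u = Mul(13, -16) = -208)
Add(u, Mul(-1, Function('F')(44, Mul(Mul(-3, 0), l)))) = Add(-208, Mul(-1, Mul(44, Add(1, Mul(Mul(-3, 0), 10))))) = Add(-208, Mul(-1, Mul(44, Add(1, Mul(0, 10))))) = Add(-208, Mul(-1, Mul(44, Add(1, 0)))) = Add(-208, Mul(-1, Mul(44, 1))) = Add(-208, Mul(-1, 44)) = Add(-208, -44) = -252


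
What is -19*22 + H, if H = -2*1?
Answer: -420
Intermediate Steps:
H = -2
-19*22 + H = -19*22 - 2 = -418 - 2 = -420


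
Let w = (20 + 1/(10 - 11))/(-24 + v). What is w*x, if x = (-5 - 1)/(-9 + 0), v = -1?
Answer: -38/75 ≈ -0.50667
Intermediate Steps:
w = -19/25 (w = (20 + 1/(10 - 11))/(-24 - 1) = (20 + 1/(-1))/(-25) = (20 - 1)*(-1/25) = 19*(-1/25) = -19/25 ≈ -0.76000)
x = ⅔ (x = -6/(-9) = -6*(-⅑) = ⅔ ≈ 0.66667)
w*x = -19/25*⅔ = -38/75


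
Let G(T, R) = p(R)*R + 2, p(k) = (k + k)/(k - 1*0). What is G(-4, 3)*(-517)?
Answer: -4136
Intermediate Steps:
p(k) = 2 (p(k) = (2*k)/(k + 0) = (2*k)/k = 2)
G(T, R) = 2 + 2*R (G(T, R) = 2*R + 2 = 2 + 2*R)
G(-4, 3)*(-517) = (2 + 2*3)*(-517) = (2 + 6)*(-517) = 8*(-517) = -4136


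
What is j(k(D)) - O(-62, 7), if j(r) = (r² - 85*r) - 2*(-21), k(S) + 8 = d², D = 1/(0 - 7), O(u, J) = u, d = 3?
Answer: 20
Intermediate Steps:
D = -⅐ (D = 1/(-7) = -⅐ ≈ -0.14286)
k(S) = 1 (k(S) = -8 + 3² = -8 + 9 = 1)
j(r) = 42 + r² - 85*r (j(r) = (r² - 85*r) + 42 = 42 + r² - 85*r)
j(k(D)) - O(-62, 7) = (42 + 1² - 85*1) - 1*(-62) = (42 + 1 - 85) + 62 = -42 + 62 = 20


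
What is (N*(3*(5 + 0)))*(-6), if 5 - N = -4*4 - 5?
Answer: -2340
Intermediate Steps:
N = 26 (N = 5 - (-4*4 - 5) = 5 - (-16 - 5) = 5 - 1*(-21) = 5 + 21 = 26)
(N*(3*(5 + 0)))*(-6) = (26*(3*(5 + 0)))*(-6) = (26*(3*5))*(-6) = (26*15)*(-6) = 390*(-6) = -2340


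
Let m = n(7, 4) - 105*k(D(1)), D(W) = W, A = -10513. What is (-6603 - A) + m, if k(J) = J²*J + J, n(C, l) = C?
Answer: 3707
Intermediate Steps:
k(J) = J + J³ (k(J) = J³ + J = J + J³)
m = -203 (m = 7 - 105*(1 + 1³) = 7 - 105*(1 + 1) = 7 - 105*2 = 7 - 210 = -203)
(-6603 - A) + m = (-6603 - 1*(-10513)) - 203 = (-6603 + 10513) - 203 = 3910 - 203 = 3707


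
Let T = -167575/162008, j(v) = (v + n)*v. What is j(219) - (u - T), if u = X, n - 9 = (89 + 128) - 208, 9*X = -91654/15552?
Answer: 73558780404029/1417245984 ≈ 51903.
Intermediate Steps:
X = -45827/69984 (X = (-91654/15552)/9 = (-91654*1/15552)/9 = (⅑)*(-45827/7776) = -45827/69984 ≈ -0.65482)
n = 18 (n = 9 + ((89 + 128) - 208) = 9 + (217 - 208) = 9 + 9 = 18)
j(v) = v*(18 + v) (j(v) = (v + 18)*v = (18 + v)*v = v*(18 + v))
T = -167575/162008 (T = -167575*1/162008 = -167575/162008 ≈ -1.0344)
u = -45827/69984 ≈ -0.65482
j(219) - (u - T) = 219*(18 + 219) - (-45827/69984 - 1*(-167575/162008)) = 219*237 - (-45827/69984 + 167575/162008) = 51903 - 1*537903523/1417245984 = 51903 - 537903523/1417245984 = 73558780404029/1417245984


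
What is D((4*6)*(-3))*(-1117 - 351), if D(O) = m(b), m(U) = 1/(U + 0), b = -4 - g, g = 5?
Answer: 1468/9 ≈ 163.11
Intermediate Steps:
b = -9 (b = -4 - 1*5 = -4 - 5 = -9)
m(U) = 1/U
D(O) = -1/9 (D(O) = 1/(-9) = -1/9)
D((4*6)*(-3))*(-1117 - 351) = -(-1117 - 351)/9 = -1/9*(-1468) = 1468/9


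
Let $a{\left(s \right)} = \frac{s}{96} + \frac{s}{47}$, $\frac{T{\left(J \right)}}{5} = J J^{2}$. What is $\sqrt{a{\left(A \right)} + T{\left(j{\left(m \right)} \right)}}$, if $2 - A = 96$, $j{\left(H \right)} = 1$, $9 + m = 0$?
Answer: $\frac{\sqrt{291}}{12} \approx 1.4216$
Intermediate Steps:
$m = -9$ ($m = -9 + 0 = -9$)
$T{\left(J \right)} = 5 J^{3}$ ($T{\left(J \right)} = 5 J J^{2} = 5 J^{3}$)
$A = -94$ ($A = 2 - 96 = -94$)
$a{\left(s \right)} = \frac{143 s}{4512}$ ($a{\left(s \right)} = s \frac{1}{96} + s \frac{1}{47} = \frac{s}{96} + \frac{s}{47} = \frac{143 s}{4512}$)
$\sqrt{a{\left(A \right)} + T{\left(j{\left(m \right)} \right)}} = \sqrt{\frac{143}{4512} \left(-94\right) + 5 \cdot 1^{3}} = \sqrt{- \frac{143}{48} + 5 \cdot 1} = \sqrt{- \frac{143}{48} + 5} = \sqrt{\frac{97}{48}} = \frac{\sqrt{291}}{12}$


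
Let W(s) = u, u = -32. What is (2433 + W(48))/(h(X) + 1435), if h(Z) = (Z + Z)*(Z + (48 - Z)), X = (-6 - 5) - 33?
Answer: -2401/2789 ≈ -0.86088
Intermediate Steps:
W(s) = -32
X = -44 (X = -11 - 33 = -44)
h(Z) = 96*Z (h(Z) = (2*Z)*48 = 96*Z)
(2433 + W(48))/(h(X) + 1435) = (2433 - 32)/(96*(-44) + 1435) = 2401/(-4224 + 1435) = 2401/(-2789) = 2401*(-1/2789) = -2401/2789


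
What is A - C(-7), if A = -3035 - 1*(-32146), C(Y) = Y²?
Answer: 29062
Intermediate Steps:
A = 29111 (A = -3035 + 32146 = 29111)
A - C(-7) = 29111 - 1*(-7)² = 29111 - 1*49 = 29111 - 49 = 29062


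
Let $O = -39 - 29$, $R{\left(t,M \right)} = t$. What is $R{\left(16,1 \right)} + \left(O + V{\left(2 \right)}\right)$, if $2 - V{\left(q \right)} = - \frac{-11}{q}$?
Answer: $- \frac{111}{2} \approx -55.5$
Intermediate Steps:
$V{\left(q \right)} = 2 - \frac{11}{q}$ ($V{\left(q \right)} = 2 - - \frac{-11}{q} = 2 - \frac{11}{q}$)
$O = -68$ ($O = -39 - 29 = -68$)
$R{\left(16,1 \right)} + \left(O + V{\left(2 \right)}\right) = 16 - \left(66 + \frac{11}{2}\right) = 16 + \left(-68 + \left(2 - \frac{11}{2}\right)\right) = 16 - \frac{143}{2} = - \frac{111}{2}$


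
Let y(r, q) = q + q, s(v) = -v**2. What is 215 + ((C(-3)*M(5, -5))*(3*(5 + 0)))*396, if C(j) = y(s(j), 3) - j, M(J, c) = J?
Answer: 267515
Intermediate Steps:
y(r, q) = 2*q
C(j) = 6 - j (C(j) = 2*3 - j = 6 - j)
215 + ((C(-3)*M(5, -5))*(3*(5 + 0)))*396 = 215 + (((6 - 1*(-3))*5)*(3*(5 + 0)))*396 = 215 + (((6 + 3)*5)*(3*5))*396 = 215 + ((9*5)*15)*396 = 215 + (45*15)*396 = 215 + 675*396 = 215 + 267300 = 267515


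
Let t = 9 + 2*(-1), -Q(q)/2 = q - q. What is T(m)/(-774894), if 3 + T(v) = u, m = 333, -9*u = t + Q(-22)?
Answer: 1/205119 ≈ 4.8752e-6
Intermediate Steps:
Q(q) = 0 (Q(q) = -2*(q - q) = -2*0 = 0)
t = 7 (t = 9 - 2 = 7)
u = -7/9 (u = -(7 + 0)/9 = -⅑*7 = -7/9 ≈ -0.77778)
T(v) = -34/9 (T(v) = -3 - 7/9 = -34/9)
T(m)/(-774894) = -34/9/(-774894) = -34/9*(-1/774894) = 1/205119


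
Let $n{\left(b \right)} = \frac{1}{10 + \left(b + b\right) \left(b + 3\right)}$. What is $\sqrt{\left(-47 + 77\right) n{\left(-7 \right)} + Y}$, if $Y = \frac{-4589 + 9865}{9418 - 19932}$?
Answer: $\frac{i \sqrt{158041191}}{57827} \approx 0.2174 i$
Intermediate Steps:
$n{\left(b \right)} = \frac{1}{10 + 2 b \left(3 + b\right)}$
$Y = - \frac{2638}{5257}$ ($Y = \frac{5276}{-10514} = 5276 \left(- \frac{1}{10514}\right) = - \frac{2638}{5257} \approx -0.50181$)
$\sqrt{\left(-47 + 77\right) n{\left(-7 \right)} + Y} = \sqrt{\left(-47 + 77\right) \frac{1}{2 \left(5 + \left(-7\right)^{2} + 3 \left(-7\right)\right)} - \frac{2638}{5257}} = \sqrt{30 \frac{1}{2 \left(5 + 49 - 21\right)} - \frac{2638}{5257}} = \sqrt{30 \frac{1}{2 \cdot 33} - \frac{2638}{5257}} = \sqrt{30 \cdot \frac{1}{2} \cdot \frac{1}{33} - \frac{2638}{5257}} = \sqrt{30 \cdot \frac{1}{66} - \frac{2638}{5257}} = \sqrt{\frac{5}{11} - \frac{2638}{5257}} = \sqrt{- \frac{2733}{57827}} = \frac{i \sqrt{158041191}}{57827}$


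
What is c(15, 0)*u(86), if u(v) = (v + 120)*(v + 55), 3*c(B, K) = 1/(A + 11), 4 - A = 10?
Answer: 9682/5 ≈ 1936.4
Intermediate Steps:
A = -6 (A = 4 - 1*10 = 4 - 10 = -6)
c(B, K) = 1/15 (c(B, K) = 1/(3*(-6 + 11)) = (⅓)/5 = (⅓)*(⅕) = 1/15)
u(v) = (55 + v)*(120 + v) (u(v) = (120 + v)*(55 + v) = (55 + v)*(120 + v))
c(15, 0)*u(86) = (6600 + 86² + 175*86)/15 = (6600 + 7396 + 15050)/15 = (1/15)*29046 = 9682/5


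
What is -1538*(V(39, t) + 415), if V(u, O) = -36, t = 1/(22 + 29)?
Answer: -582902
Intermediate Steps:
t = 1/51 ≈ 0.019608
-1538*(V(39, t) + 415) = -1538*(-36 + 415) = -1538*379 = -582902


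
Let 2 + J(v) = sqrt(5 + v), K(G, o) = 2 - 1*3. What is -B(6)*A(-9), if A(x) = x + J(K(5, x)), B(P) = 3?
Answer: 27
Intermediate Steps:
K(G, o) = -1 (K(G, o) = 2 - 3 = -1)
J(v) = -2 + sqrt(5 + v)
A(x) = x (A(x) = x + (-2 + sqrt(5 - 1)) = x + (-2 + sqrt(4)) = x + (-2 + 2) = x + 0 = x)
-B(6)*A(-9) = -3*(-9) = -1*(-27) = 27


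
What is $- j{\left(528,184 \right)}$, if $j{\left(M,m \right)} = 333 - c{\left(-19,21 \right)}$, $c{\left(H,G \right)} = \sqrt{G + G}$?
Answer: $-333 + \sqrt{42} \approx -326.52$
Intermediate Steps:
$c{\left(H,G \right)} = \sqrt{2} \sqrt{G}$ ($c{\left(H,G \right)} = \sqrt{2 G} = \sqrt{2} \sqrt{G}$)
$j{\left(M,m \right)} = 333 - \sqrt{42}$ ($j{\left(M,m \right)} = 333 - \sqrt{2} \sqrt{21} = 333 - \sqrt{42}$)
$- j{\left(528,184 \right)} = - (333 - \sqrt{42}) = -333 + \sqrt{42}$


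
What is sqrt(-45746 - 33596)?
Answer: I*sqrt(79342) ≈ 281.68*I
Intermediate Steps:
sqrt(-45746 - 33596) = sqrt(-79342) = I*sqrt(79342)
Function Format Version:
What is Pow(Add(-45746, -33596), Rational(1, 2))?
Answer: Mul(I, Pow(79342, Rational(1, 2))) ≈ Mul(281.68, I)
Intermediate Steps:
Pow(Add(-45746, -33596), Rational(1, 2)) = Pow(-79342, Rational(1, 2)) = Mul(I, Pow(79342, Rational(1, 2)))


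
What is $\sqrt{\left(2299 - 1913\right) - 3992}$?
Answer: $i \sqrt{3606} \approx 60.05 i$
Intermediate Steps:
$\sqrt{\left(2299 - 1913\right) - 3992} = \sqrt{386 - 3992} = \sqrt{-3606} = i \sqrt{3606}$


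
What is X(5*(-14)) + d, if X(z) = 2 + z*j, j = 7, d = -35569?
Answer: -36057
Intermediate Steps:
X(z) = 2 + 7*z (X(z) = 2 + z*7 = 2 + 7*z)
X(5*(-14)) + d = (2 + 7*(5*(-14))) - 35569 = (2 + 7*(-70)) - 35569 = (2 - 490) - 35569 = -488 - 35569 = -36057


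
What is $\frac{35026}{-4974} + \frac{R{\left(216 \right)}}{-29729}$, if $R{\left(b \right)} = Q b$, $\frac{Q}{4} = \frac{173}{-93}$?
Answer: $- \frac{16016050999}{2292016713} \approx -6.9878$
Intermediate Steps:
$Q = - \frac{692}{93}$ ($Q = 4 \frac{173}{-93} = 4 \cdot 173 \left(- \frac{1}{93}\right) = 4 \left(- \frac{173}{93}\right) = - \frac{692}{93} \approx -7.4409$)
$R{\left(b \right)} = - \frac{692 b}{93}$
$\frac{35026}{-4974} + \frac{R{\left(216 \right)}}{-29729} = \frac{35026}{-4974} + \frac{\left(- \frac{692}{93}\right) 216}{-29729} = 35026 \left(- \frac{1}{4974}\right) - - \frac{49824}{921599} = - \frac{17513}{2487} + \frac{49824}{921599} = - \frac{16016050999}{2292016713}$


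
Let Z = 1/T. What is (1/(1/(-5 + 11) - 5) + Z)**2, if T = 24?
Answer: 13225/484416 ≈ 0.027301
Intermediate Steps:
Z = 1/24 ≈ 0.041667
(1/(1/(-5 + 11) - 5) + Z)**2 = (1/(1/(-5 + 11) - 5) + 1/24)**2 = (1/(1/6 - 5) + 1/24)**2 = (1/(-29/6) + 1/24)**2 = (-6/29 + 1/24)**2 = (-115/696)**2 = 13225/484416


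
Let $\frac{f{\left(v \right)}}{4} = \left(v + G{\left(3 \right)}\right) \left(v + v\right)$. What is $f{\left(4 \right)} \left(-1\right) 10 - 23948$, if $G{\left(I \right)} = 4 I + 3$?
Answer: $-30028$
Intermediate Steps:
$G{\left(I \right)} = 3 + 4 I$
$f{\left(v \right)} = 8 v \left(15 + v\right)$ ($f{\left(v \right)} = 4 \left(v + \left(3 + 4 \cdot 3\right)\right) \left(v + v\right) = 4 \left(v + \left(3 + 12\right)\right) 2 v = 4 \left(v + 15\right) 2 v = 4 \left(15 + v\right) 2 v = 4 \cdot 2 v \left(15 + v\right) = 8 v \left(15 + v\right)$)
$f{\left(4 \right)} \left(-1\right) 10 - 23948 = 8 \cdot 4 \left(15 + 4\right) \left(-1\right) 10 - 23948 = 8 \cdot 4 \cdot 19 \left(-1\right) 10 - 23948 = 608 \left(-1\right) 10 - 23948 = \left(-608\right) 10 - 23948 = -6080 - 23948 = -30028$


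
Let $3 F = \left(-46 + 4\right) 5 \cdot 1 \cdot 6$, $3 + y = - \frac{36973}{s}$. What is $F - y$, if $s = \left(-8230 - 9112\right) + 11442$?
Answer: $- \frac{2497273}{5900} \approx -423.27$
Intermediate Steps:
$s = -5900$ ($s = -17342 + 11442 = -5900$)
$y = \frac{19273}{5900}$ ($y = -3 - \frac{36973}{-5900} = -3 - - \frac{36973}{5900} = -3 + \frac{36973}{5900} = \frac{19273}{5900} \approx 3.2666$)
$F = -420$ ($F = \frac{\left(-46 + 4\right) 5 \cdot 1 \cdot 6}{3} = \frac{\left(-42\right) 5 \cdot 6}{3} = \frac{\left(-42\right) 30}{3} = \frac{1}{3} \left(-1260\right) = -420$)
$F - y = -420 - \frac{19273}{5900} = - \frac{2497273}{5900}$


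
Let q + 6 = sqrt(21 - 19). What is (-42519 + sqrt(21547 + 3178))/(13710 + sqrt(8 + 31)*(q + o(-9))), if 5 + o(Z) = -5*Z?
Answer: (-42519 + 5*sqrt(989))/(13710 + sqrt(39)*(34 + sqrt(2))) ≈ -3.0408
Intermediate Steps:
o(Z) = -5 - 5*Z
q = -6 + sqrt(2) (q = -6 + sqrt(21 - 19) = -6 + sqrt(2) ≈ -4.5858)
(-42519 + sqrt(21547 + 3178))/(13710 + sqrt(8 + 31)*(q + o(-9))) = (-42519 + sqrt(21547 + 3178))/(13710 + sqrt(8 + 31)*((-6 + sqrt(2)) + (-5 - 5*(-9)))) = (-42519 + sqrt(24725))/(13710 + sqrt(39)*((-6 + sqrt(2)) + (-5 + 45))) = (-42519 + 5*sqrt(989))/(13710 + sqrt(39)*((-6 + sqrt(2)) + 40)) = (-42519 + 5*sqrt(989))/(13710 + sqrt(39)*(34 + sqrt(2)))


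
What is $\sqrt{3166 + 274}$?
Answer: $4 \sqrt{215} \approx 58.651$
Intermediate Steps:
$\sqrt{3166 + 274} = \sqrt{3440} = 4 \sqrt{215}$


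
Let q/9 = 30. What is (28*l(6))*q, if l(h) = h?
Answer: 45360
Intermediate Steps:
q = 270 (q = 9*30 = 270)
(28*l(6))*q = (28*6)*270 = 168*270 = 45360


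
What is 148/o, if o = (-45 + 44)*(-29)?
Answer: 148/29 ≈ 5.1034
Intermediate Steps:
o = 29 (o = -1*(-29) = 29)
148/o = 148/29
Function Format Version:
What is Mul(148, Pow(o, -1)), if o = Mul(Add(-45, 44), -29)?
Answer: Rational(148, 29) ≈ 5.1034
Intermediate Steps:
o = 29 (o = Mul(-1, -29) = 29)
Mul(148, Pow(o, -1)) = Mul(148, Pow(29, -1)) = Mul(148, Rational(1, 29)) = Rational(148, 29)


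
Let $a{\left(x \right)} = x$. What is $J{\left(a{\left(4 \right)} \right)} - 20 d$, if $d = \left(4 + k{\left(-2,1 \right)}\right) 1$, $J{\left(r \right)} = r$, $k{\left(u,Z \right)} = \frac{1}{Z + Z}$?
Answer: $-86$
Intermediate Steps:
$k{\left(u,Z \right)} = \frac{1}{2 Z}$
$d = \frac{9}{2}$ ($d = \left(4 + \frac{1}{2 \cdot 1}\right) 1 = \left(4 + \frac{1}{2} \cdot 1\right) 1 = \left(4 + \frac{1}{2}\right) 1 = \frac{9}{2} \cdot 1 = \frac{9}{2} \approx 4.5$)
$J{\left(a{\left(4 \right)} \right)} - 20 d = 4 - 90 = -86$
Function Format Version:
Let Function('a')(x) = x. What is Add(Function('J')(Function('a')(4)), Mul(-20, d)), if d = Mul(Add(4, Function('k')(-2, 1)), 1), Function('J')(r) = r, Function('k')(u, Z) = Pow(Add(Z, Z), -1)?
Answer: -86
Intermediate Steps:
Function('k')(u, Z) = Mul(Rational(1, 2), Pow(Z, -1)) (Function('k')(u, Z) = Pow(Mul(2, Z), -1) = Mul(Rational(1, 2), Pow(Z, -1)))
d = Rational(9, 2) (d = Mul(Add(4, Mul(Rational(1, 2), Pow(1, -1))), 1) = Mul(Add(4, Mul(Rational(1, 2), 1)), 1) = Mul(Add(4, Rational(1, 2)), 1) = Mul(Rational(9, 2), 1) = Rational(9, 2) ≈ 4.5000)
Add(Function('J')(Function('a')(4)), Mul(-20, d)) = Add(4, Mul(-20, Rational(9, 2))) = Add(4, -90) = -86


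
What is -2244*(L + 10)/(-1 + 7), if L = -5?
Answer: -1870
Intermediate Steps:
-2244*(L + 10)/(-1 + 7) = -2244*(-5 + 10)/(-1 + 7) = -11220/6 = -2244*⅚ = -1870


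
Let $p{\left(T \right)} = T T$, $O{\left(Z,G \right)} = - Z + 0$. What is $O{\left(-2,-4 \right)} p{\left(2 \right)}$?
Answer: $8$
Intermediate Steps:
$O{\left(Z,G \right)} = - Z$
$p{\left(T \right)} = T^{2}$
$O{\left(-2,-4 \right)} p{\left(2 \right)} = \left(-1\right) \left(-2\right) 2^{2} = 2 \cdot 4 = 8$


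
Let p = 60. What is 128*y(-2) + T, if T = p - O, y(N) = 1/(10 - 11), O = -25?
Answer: -43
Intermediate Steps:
y(N) = -1 (y(N) = 1/(-1) = -1)
T = 85 (T = 60 - 1*(-25) = 60 + 25 = 85)
128*y(-2) + T = 128*(-1) + 85 = -128 + 85 = -43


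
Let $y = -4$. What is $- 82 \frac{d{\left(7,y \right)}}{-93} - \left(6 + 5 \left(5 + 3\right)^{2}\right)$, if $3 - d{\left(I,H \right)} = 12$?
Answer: $- \frac{10352}{31} \approx -333.94$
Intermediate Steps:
$d{\left(I,H \right)} = -9$ ($d{\left(I,H \right)} = 3 - 12 = -9$)
$- 82 \frac{d{\left(7,y \right)}}{-93} - \left(6 + 5 \left(5 + 3\right)^{2}\right) = - 82 \left(- \frac{9}{-93}\right) - \left(6 + 5 \left(5 + 3\right)^{2}\right) = - 82 \left(\left(-9\right) \left(- \frac{1}{93}\right)\right) - \left(6 + 5 \cdot 8^{2}\right) = \left(-82\right) \frac{3}{31} - 326 = - \frac{246}{31} - 326 = - \frac{10352}{31}$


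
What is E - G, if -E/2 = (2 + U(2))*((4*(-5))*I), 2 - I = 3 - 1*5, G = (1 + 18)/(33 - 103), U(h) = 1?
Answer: 33619/70 ≈ 480.27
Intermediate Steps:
G = -19/70 (G = 19/(-70) = 19*(-1/70) = -19/70 ≈ -0.27143)
I = 4 (I = 2 - (3 - 1*5) = 2 - (3 - 5) = 2 - 1*(-2) = 2 + 2 = 4)
E = 480 (E = -2*(2 + 1)*(4*(-5))*4 = -6*(-20*4) = -6*(-80) = -2*(-240) = 480)
E - G = 480 - 1*(-19/70) = 480 + 19/70 = 33619/70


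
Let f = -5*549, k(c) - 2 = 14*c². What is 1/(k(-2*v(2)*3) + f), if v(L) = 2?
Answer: -1/727 ≈ -0.0013755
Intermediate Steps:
k(c) = 2 + 14*c²
f = -2745
1/(k(-2*v(2)*3) + f) = 1/((2 + 14*(-2*2*3)²) - 2745) = 1/((2 + 14*(-4*3)²) - 2745) = 1/((2 + 14*(-12)²) - 2745) = 1/((2 + 14*144) - 2745) = 1/((2 + 2016) - 2745) = 1/(2018 - 2745) = 1/(-727) = -1/727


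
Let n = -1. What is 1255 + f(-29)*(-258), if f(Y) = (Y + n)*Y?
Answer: -223205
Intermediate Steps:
f(Y) = Y*(-1 + Y) (f(Y) = (Y - 1)*Y = (-1 + Y)*Y = Y*(-1 + Y))
1255 + f(-29)*(-258) = 1255 - 29*(-1 - 29)*(-258) = 1255 - 29*(-30)*(-258) = 1255 + 870*(-258) = 1255 - 224460 = -223205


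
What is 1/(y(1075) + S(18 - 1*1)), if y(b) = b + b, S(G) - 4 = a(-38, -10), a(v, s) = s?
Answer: 1/2144 ≈ 0.00046642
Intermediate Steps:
S(G) = -6 (S(G) = 4 - 10 = -6)
y(b) = 2*b
1/(y(1075) + S(18 - 1*1)) = 1/(2*1075 - 6) = 1/(2150 - 6) = 1/2144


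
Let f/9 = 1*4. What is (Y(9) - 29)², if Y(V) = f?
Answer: 49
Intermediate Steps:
f = 36 (f = 9*(1*4) = 9*4 = 36)
Y(V) = 36
(Y(9) - 29)² = (36 - 29)² = 7² = 49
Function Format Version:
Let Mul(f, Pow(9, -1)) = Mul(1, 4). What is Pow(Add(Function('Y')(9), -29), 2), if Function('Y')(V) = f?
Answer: 49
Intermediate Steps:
f = 36 (f = Mul(9, Mul(1, 4)) = Mul(9, 4) = 36)
Function('Y')(V) = 36
Pow(Add(Function('Y')(9), -29), 2) = Pow(Add(36, -29), 2) = Pow(7, 2) = 49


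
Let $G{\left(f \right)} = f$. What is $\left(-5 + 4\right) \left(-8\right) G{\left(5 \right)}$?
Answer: $40$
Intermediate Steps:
$\left(-5 + 4\right) \left(-8\right) G{\left(5 \right)} = \left(-5 + 4\right) \left(-8\right) 5 = \left(-1\right) \left(-8\right) 5 = 8 \cdot 5 = 40$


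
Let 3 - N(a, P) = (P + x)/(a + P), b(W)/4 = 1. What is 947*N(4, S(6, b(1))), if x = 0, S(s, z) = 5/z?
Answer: 54926/21 ≈ 2615.5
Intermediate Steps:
b(W) = 4 (b(W) = 4*1 = 4)
N(a, P) = 3 - P/(P + a) (N(a, P) = 3 - (P + 0)/(a + P) = 3 - P/(P + a))
947*N(4, S(6, b(1))) = 947*((2*(5/4) + 3*4)/(5/4 + 4)) = 947*((2*(5*(1/4)) + 12)/(5*(1/4) + 4)) = 947*((2*(5/4) + 12)/(5/4 + 4)) = 947*((5/2 + 12)/(21/4)) = 947*((4/21)*(29/2)) = 947*(58/21) = 54926/21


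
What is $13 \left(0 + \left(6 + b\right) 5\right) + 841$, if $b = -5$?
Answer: $906$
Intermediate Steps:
$13 \left(0 + \left(6 + b\right) 5\right) + 841 = 13 \left(0 + \left(6 - 5\right) 5\right) + 841 = 13 \left(0 + 1 \cdot 5\right) + 841 = 13 \left(0 + 5\right) + 841 = 13 \cdot 5 + 841 = 65 + 841 = 906$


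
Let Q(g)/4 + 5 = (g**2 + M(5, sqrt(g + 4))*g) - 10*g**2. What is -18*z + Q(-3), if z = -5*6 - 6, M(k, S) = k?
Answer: 244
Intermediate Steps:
Q(g) = -20 - 36*g**2 + 20*g (Q(g) = -20 + 4*((g**2 + 5*g) - 10*g**2) = -20 + 4*(-9*g**2 + 5*g) = -20 + (-36*g**2 + 20*g) = -20 - 36*g**2 + 20*g)
z = -36 (z = -30 - 6 = -36)
-18*z + Q(-3) = -18*(-36) + (-20 - 36*(-3)**2 + 20*(-3)) = 648 + (-20 - 36*9 - 60) = 648 + (-20 - 324 - 60) = 648 - 404 = 244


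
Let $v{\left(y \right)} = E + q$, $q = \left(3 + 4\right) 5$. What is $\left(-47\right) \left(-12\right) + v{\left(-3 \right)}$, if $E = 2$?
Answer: $601$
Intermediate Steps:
$q = 35$ ($q = 7 \cdot 5 = 35$)
$v{\left(y \right)} = 37$ ($v{\left(y \right)} = 2 + 35 = 37$)
$\left(-47\right) \left(-12\right) + v{\left(-3 \right)} = \left(-47\right) \left(-12\right) + 37 = 564 + 37 = 601$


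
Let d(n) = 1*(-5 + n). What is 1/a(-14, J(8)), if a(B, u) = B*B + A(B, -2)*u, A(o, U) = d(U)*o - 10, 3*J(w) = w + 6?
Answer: 3/1820 ≈ 0.0016484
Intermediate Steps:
d(n) = -5 + n
J(w) = 2 + w/3 (J(w) = (w + 6)/3 = (6 + w)/3 = 2 + w/3)
A(o, U) = -10 + o*(-5 + U) (A(o, U) = (-5 + U)*o - 10 = o*(-5 + U) - 10 = -10 + o*(-5 + U))
a(B, u) = B**2 + u*(-10 - 7*B) (a(B, u) = B*B + (-10 + B*(-5 - 2))*u = B**2 + (-10 + B*(-7))*u = B**2 + (-10 - 7*B)*u = B**2 + u*(-10 - 7*B))
1/a(-14, J(8)) = 1/((-14)**2 - (2 + (1/3)*8)*(10 + 7*(-14))) = 1/(196 - (2 + 8/3)*(10 - 98)) = 1/(196 - 1*14/3*(-88)) = 1/(196 + 1232/3) = 1/(1820/3) = 3/1820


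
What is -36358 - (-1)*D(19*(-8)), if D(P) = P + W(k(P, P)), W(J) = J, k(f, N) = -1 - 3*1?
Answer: -36514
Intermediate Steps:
k(f, N) = -4 (k(f, N) = -1 - 3 = -4)
D(P) = -4 + P (D(P) = P - 4 = -4 + P)
-36358 - (-1)*D(19*(-8)) = -36358 - (-1)*(-4 + 19*(-8)) = -36358 - (-1)*(-4 - 152) = -36358 - (-1)*(-156) = -36358 - 1*156 = -36358 - 156 = -36514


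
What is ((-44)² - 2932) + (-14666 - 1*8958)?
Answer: -24620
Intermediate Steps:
((-44)² - 2932) + (-14666 - 1*8958) = (1936 - 2932) + (-14666 - 8958) = -996 - 23624 = -24620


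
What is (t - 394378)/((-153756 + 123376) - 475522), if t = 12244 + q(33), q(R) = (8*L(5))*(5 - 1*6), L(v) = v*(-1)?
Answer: 191047/252951 ≈ 0.75527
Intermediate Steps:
L(v) = -v
q(R) = 40 (q(R) = (8*(-1*5))*(5 - 1*6) = (8*(-5))*(5 - 6) = -40*(-1) = 40)
t = 12284 (t = 12244 + 40 = 12284)
(t - 394378)/((-153756 + 123376) - 475522) = (12284 - 394378)/((-153756 + 123376) - 475522) = -382094/(-30380 - 475522) = -382094/(-505902) = -382094*(-1/505902) = 191047/252951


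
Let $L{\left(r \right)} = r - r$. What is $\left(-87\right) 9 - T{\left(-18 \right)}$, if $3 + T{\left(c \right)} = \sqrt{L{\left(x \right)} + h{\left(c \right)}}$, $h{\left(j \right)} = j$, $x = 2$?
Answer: $-780 - 3 i \sqrt{2} \approx -780.0 - 4.2426 i$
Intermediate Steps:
$L{\left(r \right)} = 0$
$T{\left(c \right)} = -3 + \sqrt{c}$ ($T{\left(c \right)} = -3 + \sqrt{0 + c} = -3 + \sqrt{c}$)
$\left(-87\right) 9 - T{\left(-18 \right)} = \left(-87\right) 9 - \left(-3 + \sqrt{-18}\right) = -783 - \left(-3 + 3 i \sqrt{2}\right) = -783 + \left(3 - 3 i \sqrt{2}\right) = -780 - 3 i \sqrt{2}$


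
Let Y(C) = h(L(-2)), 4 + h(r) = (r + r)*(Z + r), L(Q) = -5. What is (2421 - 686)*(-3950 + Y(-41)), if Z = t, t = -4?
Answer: -6704040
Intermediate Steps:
Z = -4
h(r) = -4 + 2*r*(-4 + r) (h(r) = -4 + (r + r)*(-4 + r) = -4 + (2*r)*(-4 + r) = -4 + 2*r*(-4 + r))
Y(C) = 86 (Y(C) = -4 - 8*(-5) + 2*(-5)² = -4 + 40 + 2*25 = -4 + 40 + 50 = 86)
(2421 - 686)*(-3950 + Y(-41)) = (2421 - 686)*(-3950 + 86) = 1735*(-3864) = -6704040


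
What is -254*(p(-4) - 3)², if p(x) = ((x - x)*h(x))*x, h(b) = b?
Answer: -2286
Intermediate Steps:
p(x) = 0 (p(x) = ((x - x)*x)*x = (0*x)*x = 0*x = 0)
-254*(p(-4) - 3)² = -254*(0 - 3)² = -254*(-3)² = -254*9 = -2286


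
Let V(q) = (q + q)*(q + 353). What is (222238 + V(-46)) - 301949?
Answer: -107955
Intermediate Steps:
V(q) = 2*q*(353 + q) (V(q) = (2*q)*(353 + q) = 2*q*(353 + q))
(222238 + V(-46)) - 301949 = (222238 + 2*(-46)*(353 - 46)) - 301949 = (222238 + 2*(-46)*307) - 301949 = (222238 - 28244) - 301949 = 193994 - 301949 = -107955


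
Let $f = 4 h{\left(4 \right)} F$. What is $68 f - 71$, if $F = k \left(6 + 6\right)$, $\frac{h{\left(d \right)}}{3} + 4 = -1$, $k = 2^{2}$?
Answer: $-195911$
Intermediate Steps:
$k = 4$
$h{\left(d \right)} = -15$ ($h{\left(d \right)} = -12 + 3 \left(-1\right) = -12 - 3 = -15$)
$F = 48$ ($F = 4 \left(6 + 6\right) = 4 \cdot 12 = 48$)
$f = -2880$ ($f = 4 \left(-15\right) 48 = \left(-60\right) 48 = -2880$)
$68 f - 71 = 68 \left(-2880\right) - 71 = -195840 - 71 = -195911$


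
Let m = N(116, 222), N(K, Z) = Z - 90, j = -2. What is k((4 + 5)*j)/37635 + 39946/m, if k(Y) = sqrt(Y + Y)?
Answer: 19973/66 + 2*I/12545 ≈ 302.62 + 0.00015943*I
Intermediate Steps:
k(Y) = sqrt(2)*sqrt(Y) (k(Y) = sqrt(2*Y) = sqrt(2)*sqrt(Y))
N(K, Z) = -90 + Z
m = 132 (m = -90 + 222 = 132)
k((4 + 5)*j)/37635 + 39946/m = (sqrt(2)*sqrt((4 + 5)*(-2)))/37635 + 39946/132 = (sqrt(2)*sqrt(9*(-2)))*(1/37635) + 39946*(1/132) = (sqrt(2)*sqrt(-18))*(1/37635) + 19973/66 = (sqrt(2)*(3*I*sqrt(2)))*(1/37635) + 19973/66 = (6*I)*(1/37635) + 19973/66 = 2*I/12545 + 19973/66 = 19973/66 + 2*I/12545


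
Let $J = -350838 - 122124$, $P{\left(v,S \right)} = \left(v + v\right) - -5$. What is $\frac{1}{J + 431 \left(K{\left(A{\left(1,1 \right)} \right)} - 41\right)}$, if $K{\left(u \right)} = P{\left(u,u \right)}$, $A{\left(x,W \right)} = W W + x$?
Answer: $- \frac{1}{486754} \approx -2.0544 \cdot 10^{-6}$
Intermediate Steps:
$A{\left(x,W \right)} = x + W^{2}$ ($A{\left(x,W \right)} = W^{2} + x = x + W^{2}$)
$P{\left(v,S \right)} = 5 + 2 v$ ($P{\left(v,S \right)} = 2 v + 5 = 5 + 2 v$)
$K{\left(u \right)} = 5 + 2 u$
$J = -472962$ ($J = -350838 - 122124 = -472962$)
$\frac{1}{J + 431 \left(K{\left(A{\left(1,1 \right)} \right)} - 41\right)} = \frac{1}{-472962 + 431 \left(\left(5 + 2 \left(1 + 1^{2}\right)\right) - 41\right)} = \frac{1}{-472962 + 431 \left(\left(5 + 2 \left(1 + 1\right)\right) - 41\right)} = \frac{1}{-472962 + 431 \left(\left(5 + 2 \cdot 2\right) - 41\right)} = \frac{1}{-472962 + 431 \left(\left(5 + 4\right) - 41\right)} = \frac{1}{-472962 + 431 \left(9 - 41\right)} = \frac{1}{-472962 + 431 \left(-32\right)} = \frac{1}{-472962 - 13792} = \frac{1}{-486754} = - \frac{1}{486754}$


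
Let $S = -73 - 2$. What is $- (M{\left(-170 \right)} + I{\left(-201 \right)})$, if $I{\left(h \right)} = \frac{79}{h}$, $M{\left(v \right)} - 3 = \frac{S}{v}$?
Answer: $- \frac{20831}{6834} \approx -3.0481$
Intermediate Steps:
$S = -75$ ($S = -73 - 2 = -75$)
$M{\left(v \right)} = 3 - \frac{75}{v}$
$- (M{\left(-170 \right)} + I{\left(-201 \right)}) = - (\left(3 - \frac{75}{-170}\right) + \frac{79}{-201}) = - (\left(3 - - \frac{15}{34}\right) + 79 \left(- \frac{1}{201}\right)) = - (\left(3 + \frac{15}{34}\right) - \frac{79}{201}) = - (\frac{117}{34} - \frac{79}{201}) = \left(-1\right) \frac{20831}{6834} = - \frac{20831}{6834}$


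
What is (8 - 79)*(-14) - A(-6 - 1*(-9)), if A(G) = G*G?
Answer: 985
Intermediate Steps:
A(G) = G²
(8 - 79)*(-14) - A(-6 - 1*(-9)) = (8 - 79)*(-14) - (-6 - 1*(-9))² = -71*(-14) - (-6 + 9)² = 994 - 1*3² = 994 - 1*9 = 994 - 9 = 985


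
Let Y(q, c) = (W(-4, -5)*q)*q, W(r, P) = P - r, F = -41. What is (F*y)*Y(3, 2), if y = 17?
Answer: 6273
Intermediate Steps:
Y(q, c) = -q² (Y(q, c) = ((-5 - 1*(-4))*q)*q = ((-5 + 4)*q)*q = (-q)*q = -q²)
(F*y)*Y(3, 2) = (-41*17)*(-1*3²) = -(-697)*9 = -697*(-9) = 6273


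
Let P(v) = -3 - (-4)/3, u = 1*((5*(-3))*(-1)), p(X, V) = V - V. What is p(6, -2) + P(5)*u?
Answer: -25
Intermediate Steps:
p(X, V) = 0
u = 15 (u = 1*(-15*(-1)) = 1*15 = 15)
P(v) = -5/3 (P(v) = -3 - (-4)/3 = -3 - 1*(-4/3) = -3 + 4/3 = -5/3)
p(6, -2) + P(5)*u = 0 - 5/3*15 = 0 - 25 = -25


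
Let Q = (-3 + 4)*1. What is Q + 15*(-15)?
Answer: -224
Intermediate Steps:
Q = 1 (Q = 1*1 = 1)
Q + 15*(-15) = 1 + 15*(-15) = 1 - 225 = -224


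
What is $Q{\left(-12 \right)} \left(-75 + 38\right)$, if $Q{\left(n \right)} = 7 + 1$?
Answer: $-296$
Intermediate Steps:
$Q{\left(n \right)} = 8$
$Q{\left(-12 \right)} \left(-75 + 38\right) = 8 \left(-75 + 38\right) = 8 \left(-37\right) = -296$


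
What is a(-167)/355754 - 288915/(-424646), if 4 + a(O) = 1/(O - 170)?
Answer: 8659296475304/12727606477327 ≈ 0.68036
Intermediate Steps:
a(O) = -4 + 1/(-170 + O) (a(O) = -4 + 1/(O - 170) = -4 + 1/(-170 + O))
a(-167)/355754 - 288915/(-424646) = ((681 - 4*(-167))/(-170 - 167))/355754 - 288915/(-424646) = ((681 + 668)/(-337))*(1/355754) - 288915*(-1/424646) = -1/337*1349*(1/355754) + 288915/424646 = -1349/337*1/355754 + 288915/424646 = -1349/119889098 + 288915/424646 = 8659296475304/12727606477327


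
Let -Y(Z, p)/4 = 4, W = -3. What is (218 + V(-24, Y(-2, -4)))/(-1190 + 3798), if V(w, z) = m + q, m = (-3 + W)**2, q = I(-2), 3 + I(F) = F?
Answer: 249/2608 ≈ 0.095475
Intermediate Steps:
I(F) = -3 + F
q = -5 (q = -3 - 2 = -5)
m = 36 (m = (-3 - 3)**2 = (-6)**2 = 36)
Y(Z, p) = -16 (Y(Z, p) = -4*4 = -16)
V(w, z) = 31 (V(w, z) = 36 - 5 = 31)
(218 + V(-24, Y(-2, -4)))/(-1190 + 3798) = (218 + 31)/(-1190 + 3798) = 249/2608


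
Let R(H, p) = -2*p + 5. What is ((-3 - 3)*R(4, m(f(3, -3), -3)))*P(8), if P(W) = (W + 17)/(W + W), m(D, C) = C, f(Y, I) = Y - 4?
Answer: -825/8 ≈ -103.13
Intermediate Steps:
f(Y, I) = -4 + Y
R(H, p) = 5 - 2*p
P(W) = (17 + W)/(2*W) (P(W) = (17 + W)/((2*W)) = (17 + W)*(1/(2*W)) = (17 + W)/(2*W))
((-3 - 3)*R(4, m(f(3, -3), -3)))*P(8) = ((-3 - 3)*(5 - 2*(-3)))*((1/2)*(17 + 8)/8) = (-6*(5 + 6))*((1/2)*(1/8)*25) = -6*11*(25/16) = -66*25/16 = -825/8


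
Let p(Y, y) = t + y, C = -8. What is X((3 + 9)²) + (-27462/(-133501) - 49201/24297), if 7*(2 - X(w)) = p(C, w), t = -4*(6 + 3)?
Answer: -49459043761/3243673797 ≈ -15.248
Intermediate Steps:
t = -36 (t = -4*9 = -36)
p(Y, y) = -36 + y
X(w) = 50/7 - w/7 (X(w) = 2 - (-36 + w)/7 = 2 + (36/7 - w/7) = 50/7 - w/7)
X((3 + 9)²) + (-27462/(-133501) - 49201/24297) = (50/7 - (3 + 9)²/7) + (-27462/(-133501) - 49201/24297) = (50/7 - ⅐*12²) + (-27462*(-1/133501) - 49201*1/24297) = (50/7 - ⅐*144) + (27462/133501 - 49201/24297) = (50/7 - 144/7) - 5901138487/3243673797 = -94/7 - 5901138487/3243673797 = -49459043761/3243673797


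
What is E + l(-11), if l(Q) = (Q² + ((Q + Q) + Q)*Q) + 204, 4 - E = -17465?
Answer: 18157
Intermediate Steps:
E = 17469 (E = 4 - 1*(-17465) = 4 + 17465 = 17469)
l(Q) = 204 + 4*Q² (l(Q) = (Q² + (2*Q + Q)*Q) + 204 = (Q² + (3*Q)*Q) + 204 = (Q² + 3*Q²) + 204 = 4*Q² + 204 = 204 + 4*Q²)
E + l(-11) = 17469 + (204 + 4*(-11)²) = 17469 + (204 + 4*121) = 17469 + (204 + 484) = 17469 + 688 = 18157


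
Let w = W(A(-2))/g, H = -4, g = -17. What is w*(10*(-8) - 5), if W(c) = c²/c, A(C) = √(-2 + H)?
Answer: 5*I*√6 ≈ 12.247*I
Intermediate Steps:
A(C) = I*√6 (A(C) = √(-2 - 4) = √(-6) = I*√6)
W(c) = c
w = -I*√6/17 (w = (I*√6)/(-17) = (I*√6)*(-1/17) = -I*√6/17 ≈ -0.14409*I)
w*(10*(-8) - 5) = (-I*√6/17)*(10*(-8) - 5) = (-I*√6/17)*(-80 - 5) = -I*√6/17*(-85) = 5*I*√6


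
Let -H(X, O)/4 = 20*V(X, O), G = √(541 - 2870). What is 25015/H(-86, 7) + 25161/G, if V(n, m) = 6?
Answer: -5003/96 - 25161*I*√2329/2329 ≈ -52.115 - 521.37*I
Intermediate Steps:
G = I*√2329 (G = √(-2329) = I*√2329 ≈ 48.26*I)
H(X, O) = -480 (H(X, O) = -80*6 = -4*120 = -480)
25015/H(-86, 7) + 25161/G = 25015/(-480) + 25161/((I*√2329)) = 25015*(-1/480) + 25161*(-I*√2329/2329) = -5003/96 - 25161*I*√2329/2329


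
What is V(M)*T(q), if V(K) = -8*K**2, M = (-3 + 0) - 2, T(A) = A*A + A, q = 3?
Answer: -2400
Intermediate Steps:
T(A) = A + A**2 (T(A) = A**2 + A = A + A**2)
M = -5 (M = -3 - 2 = -5)
V(M)*T(q) = (-8*(-5)**2)*(3*(1 + 3)) = (-8*25)*(3*4) = -200*12 = -2400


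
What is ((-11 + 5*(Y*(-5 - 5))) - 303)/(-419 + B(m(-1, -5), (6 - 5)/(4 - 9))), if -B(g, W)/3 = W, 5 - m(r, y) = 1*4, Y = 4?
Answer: 1285/1046 ≈ 1.2285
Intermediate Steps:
m(r, y) = 1 (m(r, y) = 5 - 4 = 1)
B(g, W) = -3*W
((-11 + 5*(Y*(-5 - 5))) - 303)/(-419 + B(m(-1, -5), (6 - 5)/(4 - 9))) = ((-11 + 5*(4*(-5 - 5))) - 303)/(-419 - 3*(6 - 5)/(4 - 9)) = ((-11 + 5*(4*(-10))) - 303)/(-419 - 3/(-5)) = ((-11 + 5*(-40)) - 303)/(-419 - 3*(-1)/5) = ((-11 - 200) - 303)/(-419 - 3*(-⅕)) = (-211 - 303)/(-419 + ⅗) = -514/(-2092/5) = -514*(-5/2092) = 1285/1046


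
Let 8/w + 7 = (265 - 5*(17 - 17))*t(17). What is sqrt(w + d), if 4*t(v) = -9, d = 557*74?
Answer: sqrt(239994571826)/2413 ≈ 203.02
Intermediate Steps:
d = 41218
t(v) = -9/4 (t(v) = (1/4)*(-9) = -9/4)
w = -32/2413 (w = 8/(-7 + (265 - 5*(17 - 17))*(-9/4)) = 8/(-7 + (265 - 5*0)*(-9/4)) = 8/(-7 + (265 + 0)*(-9/4)) = 8/(-7 + 265*(-9/4)) = 8/(-7 - 2385/4) = 8/(-2413/4) = 8*(-4/2413) = -32/2413 ≈ -0.013261)
sqrt(w + d) = sqrt(-32/2413 + 41218) = sqrt(99459002/2413) = sqrt(239994571826)/2413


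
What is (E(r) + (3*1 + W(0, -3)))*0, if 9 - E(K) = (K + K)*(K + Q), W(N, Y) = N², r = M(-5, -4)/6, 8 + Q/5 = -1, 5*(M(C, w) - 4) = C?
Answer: 0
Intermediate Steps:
M(C, w) = 4 + C/5
Q = -45 (Q = -40 + 5*(-1) = -40 - 5 = -45)
r = ½ (r = (4 + (⅕)*(-5))/6 = (4 - 1)*(⅙) = 3*(⅙) = ½ ≈ 0.50000)
E(K) = 9 - 2*K*(-45 + K) (E(K) = 9 - (K + K)*(K - 45) = 9 - 2*K*(-45 + K))
(E(r) + (3*1 + W(0, -3)))*0 = ((9 - 2*(½)² + 90*(½)) + (3*1 + 0²))*0 = ((9 - 2*¼ + 45) + (3 + 0))*0 = ((9 - ½ + 45) + 3)*0 = (107/2 + 3)*0 = (113/2)*0 = 0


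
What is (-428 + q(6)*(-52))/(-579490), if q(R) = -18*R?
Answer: -2594/289745 ≈ -0.0089527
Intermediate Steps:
(-428 + q(6)*(-52))/(-579490) = (-428 - 18*6*(-52))/(-579490) = (-428 - 108*(-52))*(-1/579490) = (-428 + 5616)*(-1/579490) = 5188*(-1/579490) = -2594/289745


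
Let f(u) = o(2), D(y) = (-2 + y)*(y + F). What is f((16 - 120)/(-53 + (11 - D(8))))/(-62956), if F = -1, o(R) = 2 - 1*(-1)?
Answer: -3/62956 ≈ -4.7652e-5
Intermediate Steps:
o(R) = 3 (o(R) = 2 + 1 = 3)
D(y) = (-1 + y)*(-2 + y) (D(y) = (-2 + y)*(y - 1) = (-2 + y)*(-1 + y) = (-1 + y)*(-2 + y))
f(u) = 3
f((16 - 120)/(-53 + (11 - D(8))))/(-62956) = 3/(-62956) = 3*(-1/62956) = -3/62956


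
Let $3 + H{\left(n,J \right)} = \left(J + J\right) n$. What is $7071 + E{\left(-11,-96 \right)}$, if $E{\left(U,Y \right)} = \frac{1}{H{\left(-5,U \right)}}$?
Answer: $\frac{756598}{107} \approx 7071.0$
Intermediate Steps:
$H{\left(n,J \right)} = -3 + 2 J n$ ($H{\left(n,J \right)} = -3 + \left(J + J\right) n = -3 + 2 J n$)
$E{\left(U,Y \right)} = \frac{1}{-3 - 10 U}$ ($E{\left(U,Y \right)} = \frac{1}{-3 + 2 U \left(-5\right)} = \frac{1}{-3 - 10 U}$)
$7071 + E{\left(-11,-96 \right)} = 7071 + \frac{1}{-3 - -110} = 7071 + \frac{1}{-3 + 110} = 7071 + \frac{1}{107} = \frac{756598}{107}$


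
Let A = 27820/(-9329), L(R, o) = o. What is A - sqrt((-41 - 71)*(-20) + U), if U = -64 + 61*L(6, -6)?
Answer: -27820/9329 - sqrt(1810) ≈ -45.526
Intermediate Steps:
A = -27820/9329 (A = 27820*(-1/9329) = -27820/9329 ≈ -2.9821)
U = -430 (U = -64 + 61*(-6) = -64 - 366 = -430)
A - sqrt((-41 - 71)*(-20) + U) = -27820/9329 - sqrt((-41 - 71)*(-20) - 430) = -27820/9329 - sqrt(-112*(-20) - 430) = -27820/9329 - sqrt(2240 - 430) = -27820/9329 - sqrt(1810)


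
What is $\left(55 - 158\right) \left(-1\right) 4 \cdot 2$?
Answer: $824$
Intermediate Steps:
$\left(55 - 158\right) \left(-1\right) 4 \cdot 2 = - 103 \left(\left(-4\right) 2\right) = \left(-103\right) \left(-8\right) = 824$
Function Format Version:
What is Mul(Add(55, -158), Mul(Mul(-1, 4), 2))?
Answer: 824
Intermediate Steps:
Mul(Add(55, -158), Mul(Mul(-1, 4), 2)) = Mul(-103, Mul(-4, 2)) = Mul(-103, -8) = 824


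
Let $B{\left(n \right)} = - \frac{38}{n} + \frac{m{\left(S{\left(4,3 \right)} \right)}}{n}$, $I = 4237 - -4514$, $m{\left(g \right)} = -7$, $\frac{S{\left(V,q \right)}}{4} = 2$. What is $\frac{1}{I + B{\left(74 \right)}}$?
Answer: $\frac{74}{647529} \approx 0.00011428$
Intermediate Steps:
$S{\left(V,q \right)} = 8$ ($S{\left(V,q \right)} = 4 \cdot 2 = 8$)
$I = 8751$ ($I = 4237 + 4514 = 8751$)
$B{\left(n \right)} = - \frac{45}{n}$ ($B{\left(n \right)} = - \frac{38}{n} - \frac{7}{n} = - \frac{45}{n}$)
$\frac{1}{I + B{\left(74 \right)}} = \frac{1}{8751 - \frac{45}{74}} = \frac{1}{\frac{647529}{74}} = \frac{74}{647529}$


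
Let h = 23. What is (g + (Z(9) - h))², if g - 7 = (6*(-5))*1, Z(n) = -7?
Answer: 2809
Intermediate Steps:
g = -23 (g = 7 + (6*(-5))*1 = 7 - 30*1 = 7 - 30 = -23)
(g + (Z(9) - h))² = (-23 + (-7 - 1*23))² = (-23 + (-7 - 23))² = (-23 - 30)² = (-53)² = 2809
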